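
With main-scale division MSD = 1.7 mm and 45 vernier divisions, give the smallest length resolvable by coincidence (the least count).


LC = MSD / n_div
= 1.7 / 45
= 0.0378

0.0378


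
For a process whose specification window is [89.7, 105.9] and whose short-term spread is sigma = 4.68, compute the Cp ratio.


Cp = (USL - LSL) / (6 * sigma)
= (105.9 - 89.7) / (6 * 4.68)
= 16.2000 / 28.0800
= 0.5769

0.5769


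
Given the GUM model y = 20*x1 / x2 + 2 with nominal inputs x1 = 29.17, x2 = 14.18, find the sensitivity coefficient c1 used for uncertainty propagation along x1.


y = 20*x1 / x2 + 2
dy/dx1 = 20/x2
Evaluate at x2 = 14.18: c1 = 20 / 14.18
c1 = 1.4104

1.4104


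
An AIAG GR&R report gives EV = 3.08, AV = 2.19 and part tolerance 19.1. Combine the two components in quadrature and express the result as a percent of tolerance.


GRR = sqrt(EV^2 + AV^2) = sqrt(3.08^2 + 2.19^2) = 3.7792195
%GRR = GRR / tol * 100 = 3.7792195 / 19.1 * 100
%GRR = 19.7865

19.7865


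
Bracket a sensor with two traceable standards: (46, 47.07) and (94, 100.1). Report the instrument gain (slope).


slope = (y2 - y1) / (x2 - x1)
= (100.1 - 47.07) / (94 - 46)
= 53.0300 / 48
= 1.1048

1.1048


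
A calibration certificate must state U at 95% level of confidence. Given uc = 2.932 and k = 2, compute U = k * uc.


U = k * uc
U = 2 * 2.932
U = 5.8640

5.8640


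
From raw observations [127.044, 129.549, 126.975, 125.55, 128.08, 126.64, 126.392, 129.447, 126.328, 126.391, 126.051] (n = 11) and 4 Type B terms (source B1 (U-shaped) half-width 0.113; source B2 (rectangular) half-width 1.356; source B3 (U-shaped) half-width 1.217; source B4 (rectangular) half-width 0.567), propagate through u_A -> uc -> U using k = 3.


mean = (127.044 + 129.549 + 126.975 + 125.55 + 128.08 + 126.64 + 126.392 + 129.447 + 126.328 + 126.391 + 126.051) / 11 = 127.1315455
s = sqrt(sum((x - mean)^2)/(n-1)) = 1.3337412
u_A = s / sqrt(n) = 1.3337412 / sqrt(11) = 0.4021381
u_B1 = 0.113 / sqrt(2) = 0.079903066
u_B2 = 1.356 / sqrt(3) = 0.78288697
u_B3 = 1.217 / sqrt(2) = 0.86054895
u_B4 = 0.567 / sqrt(3) = 0.3273576
uc = sqrt(0.4021381^2 + 0.079903066^2 + 0.78288697^2 + 0.86054895^2 + 0.3273576^2) = 1.2762128
U = k * uc = 3 * 1.2762128
U = 3.8286

3.8286


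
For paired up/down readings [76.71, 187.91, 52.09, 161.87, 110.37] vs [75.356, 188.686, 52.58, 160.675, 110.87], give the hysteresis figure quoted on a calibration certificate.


|76.71 - 75.356| = 1.3540
|187.91 - 188.686| = 0.7760
|52.09 - 52.58| = 0.4900
|161.87 - 160.675| = 1.1950
|110.37 - 110.87| = 0.5000
hysteresis = max(diffs) = 1.3540

1.3540


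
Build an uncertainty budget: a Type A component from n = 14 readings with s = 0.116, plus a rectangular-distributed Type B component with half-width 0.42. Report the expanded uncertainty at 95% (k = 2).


u_A = s / sqrt(n) = 0.116 / sqrt(14) = 0.031002304
u_B = half_width / sqrt(3) = 0.42 / sqrt(3) = 0.24248711
uc = sqrt(u_A^2 + u_B^2) = sqrt(0.031002304^2 + 0.24248711^2) = 0.24446092
U = k * uc = 2 * 0.24446092
U = 0.4889

0.4889


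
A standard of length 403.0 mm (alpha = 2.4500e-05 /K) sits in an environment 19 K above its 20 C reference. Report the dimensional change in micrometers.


dL = L * alpha * dT
= 403.0 * 2.4500e-05 * 19
= 0.1875965 mm
dL_um = 0.1875965 * 1000 = 187.5965 um

187.5965


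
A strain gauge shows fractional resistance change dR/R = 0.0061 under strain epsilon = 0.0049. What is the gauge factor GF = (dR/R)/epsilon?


GF = (dR/R) / epsilon
= 0.0061 / 0.0049
= 1.2449

1.2449


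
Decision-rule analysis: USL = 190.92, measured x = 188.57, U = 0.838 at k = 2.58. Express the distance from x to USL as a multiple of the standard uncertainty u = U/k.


u = U / k = 0.838 / 2.58 = 0.3248062
margin = |USL - x| = |190.92 - 188.57| = 2.35
z = margin / u = 2.35 / 0.3248062
z = 7.2351

7.2351


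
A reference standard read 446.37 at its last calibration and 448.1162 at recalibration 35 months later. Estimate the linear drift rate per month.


rate = (v2 - v1) / months
= (448.1162 - 446.37) / 35
= 1.7462 / 35
= 0.0499

0.0499


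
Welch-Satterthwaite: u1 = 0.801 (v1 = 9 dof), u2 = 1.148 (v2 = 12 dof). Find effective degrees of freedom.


uc = sqrt(u1^2 + u2^2) = sqrt(0.801^2 + 1.148^2) = 1.3998232
v_eff = uc^4 / (u1^4/v1 + u2^4/v2)
= 1.3998232^4 / (0.801^4/9 + 1.148^4/12)
= 3.8396598 / 0.19047834
v_eff = 20.1580

20.1580


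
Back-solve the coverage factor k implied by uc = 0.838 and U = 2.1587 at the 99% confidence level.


k = U / uc
k = 2.1587 / 0.838
k = 2.576

2.576


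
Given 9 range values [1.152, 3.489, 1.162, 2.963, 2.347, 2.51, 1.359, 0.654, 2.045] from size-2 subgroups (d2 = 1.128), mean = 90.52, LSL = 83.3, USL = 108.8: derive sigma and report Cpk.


R_bar = (1.152 + 3.489 + 1.162 + 2.963 + 2.347 + 2.51 + 1.359 + 0.654 + 2.045) / 9 = 1.9645556
sigma = R_bar / d2 = 1.9645556 / 1.128 = 1.7416273
Cp = (USL - LSL)/(6*sigma) = (108.8 - 83.3)/(6*1.7416273) = 2.4402
Cpu = (108.8 - 90.52)/(3*1.7416273) = 3.4986
Cpl = (90.52 - 83.3)/(3*1.7416273) = 1.3818
Cpk = min(Cpu, Cpl) = 1.3818

1.3818


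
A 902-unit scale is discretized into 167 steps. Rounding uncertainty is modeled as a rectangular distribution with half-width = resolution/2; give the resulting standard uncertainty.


resolution = range / divisions
resolution = 902 / 167 = 5.4011976
u_res = resolution / (2*sqrt(3))
u_res = 5.4011976 / 3.4641016
u_res = 1.5592

1.5592


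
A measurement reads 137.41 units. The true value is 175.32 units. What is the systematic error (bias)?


Systematic error = measured - true
= 137.41 - 175.32
= -37.9100

-37.9100


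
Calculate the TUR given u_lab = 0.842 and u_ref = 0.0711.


TUR = u_lab / u_ref
= 0.842 / 0.0711
= 11.8425

11.8425


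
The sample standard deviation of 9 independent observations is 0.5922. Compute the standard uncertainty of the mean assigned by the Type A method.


u_A = s / sqrt(n)
u_A = 0.5922 / sqrt(9)
u_A = 0.5922 / 3
u_A = 0.1974

0.1974


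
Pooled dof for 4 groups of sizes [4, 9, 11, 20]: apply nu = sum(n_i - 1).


nu = sum_i (n_i - 1)
nu = ((4 - 1) + (9 - 1) + (11 - 1) + (20 - 1))
nu = 3 + 8 + 10 + 19
nu = 40

40


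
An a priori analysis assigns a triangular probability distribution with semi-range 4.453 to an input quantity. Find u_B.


u_B = half_width / sqrt(6)
u_B = 4.453 / 2.4494897
u_B = 1.8179

1.8179


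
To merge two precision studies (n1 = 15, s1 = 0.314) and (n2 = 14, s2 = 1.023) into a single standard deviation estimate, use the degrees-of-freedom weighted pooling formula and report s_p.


s_p = sqrt(((n1-1)*s1^2 + (n2-1)*s2^2) / (n1+n2-2))
numerator = (15-1)*0.314^2 + (14-1)*1.023^2 = 1.380344 + 13.604877 = 14.985221
denominator = 15 + 14 - 2 = 27
s_p^2 = 14.985221 / 27 = 0.55500819
s_p = sqrt(0.55500819) = 0.7450

0.7450


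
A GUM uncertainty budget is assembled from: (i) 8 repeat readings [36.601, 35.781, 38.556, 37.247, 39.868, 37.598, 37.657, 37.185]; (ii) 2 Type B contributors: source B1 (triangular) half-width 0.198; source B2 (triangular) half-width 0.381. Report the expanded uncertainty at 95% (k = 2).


mean = (36.601 + 35.781 + 38.556 + 37.247 + 39.868 + 37.598 + 37.657 + 37.185) / 8 = 37.561625
s = sqrt(sum((x - mean)^2)/(n-1)) = 1.2336258
u_A = s / sqrt(n) = 1.2336258 / sqrt(8) = 0.43615258
u_B1 = 0.198 / sqrt(6) = 0.080833162
u_B2 = 0.381 / sqrt(6) = 0.1555426
uc = sqrt(0.43615258^2 + 0.080833162^2 + 0.1555426^2) = 0.47006018
U = k * uc = 2 * 0.47006018
U = 0.9401

0.9401


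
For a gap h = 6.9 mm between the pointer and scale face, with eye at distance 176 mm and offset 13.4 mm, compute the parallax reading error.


error = h * offset / d
= 6.9 * 13.4 / 176
= 0.5253

0.5253


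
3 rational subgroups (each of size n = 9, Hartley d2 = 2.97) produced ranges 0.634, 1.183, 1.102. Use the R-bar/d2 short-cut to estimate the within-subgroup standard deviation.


R_bar = (0.634 + 1.183 + 1.102) / 3
R_bar = 2.919 / 3 = 0.973
sigma_hat = R_bar / d2 = 0.973 / 2.97 = 0.3276

0.3276


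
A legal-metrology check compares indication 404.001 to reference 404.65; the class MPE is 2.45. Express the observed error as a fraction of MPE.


e = indication - reference = 404.001 - 404.65 = -0.6490
|e| = 0.6490
ratio = |e| / MPE = 0.6490 / 2.45
ratio = 0.2649

0.2649


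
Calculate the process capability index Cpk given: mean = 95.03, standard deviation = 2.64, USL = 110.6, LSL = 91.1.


Cpu = (USL - mean) / (3*sigma) = (110.6 - 95.03) / (3*2.64) = 1.9659
Cpl = (mean - LSL) / (3*sigma) = (95.03 - 91.1) / (3*2.64) = 0.4962
Cpk = min(Cpu, Cpl) = 0.4962

0.4962


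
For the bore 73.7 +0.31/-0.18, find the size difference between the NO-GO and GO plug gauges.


GO = nominal - lower_tol (smallest hole = maximum material condition)
GO = 73.7 - 0.18 = 73.52
NO-GO = nominal + upper_tol (largest hole = least material condition)
NO-GO = 73.7 + 0.31 = 74.01
spread = NO-GO - GO = 74.01 - 73.52 = 0.4900

0.4900


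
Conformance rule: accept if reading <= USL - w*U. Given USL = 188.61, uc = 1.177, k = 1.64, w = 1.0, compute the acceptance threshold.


U = k * uc = 1.64 * 1.177 = 1.93028
guard band g = w * U = 1.0 * 1.93028 = 1.93028
AL = USL - g = 188.61 - 1.93028
AL = 186.6797

186.6797


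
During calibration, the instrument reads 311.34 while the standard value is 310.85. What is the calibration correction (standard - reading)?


Correction = standard - reading
= 310.85 - 311.34
= -0.4900

-0.4900


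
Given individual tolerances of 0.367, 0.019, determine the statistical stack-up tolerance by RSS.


RSS = sqrt(0.367^2 + 0.019^2)
= sqrt(0.13505)
= 0.3675

0.3675


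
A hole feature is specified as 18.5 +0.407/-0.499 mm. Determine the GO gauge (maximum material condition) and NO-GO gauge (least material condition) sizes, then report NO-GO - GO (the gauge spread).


GO = nominal - lower_tol (smallest hole = maximum material condition)
GO = 18.5 - 0.499 = 18.001
NO-GO = nominal + upper_tol (largest hole = least material condition)
NO-GO = 18.5 + 0.407 = 18.907
spread = NO-GO - GO = 18.907 - 18.001 = 0.9060

0.9060


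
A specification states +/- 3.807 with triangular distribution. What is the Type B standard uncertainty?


u_B = half_width / sqrt(6)
u_B = 3.807 / 2.4494897
u_B = 1.5542

1.5542


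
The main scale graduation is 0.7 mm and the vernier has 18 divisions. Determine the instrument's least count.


LC = MSD / n_div
= 0.7 / 18
= 0.0389

0.0389


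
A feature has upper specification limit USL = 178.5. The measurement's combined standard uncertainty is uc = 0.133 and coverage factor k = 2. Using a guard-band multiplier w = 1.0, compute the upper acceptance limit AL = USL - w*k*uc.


U = k * uc = 2 * 0.133 = 0.266
guard band g = w * U = 1.0 * 0.266 = 0.266
AL = USL - g = 178.5 - 0.266
AL = 178.2340

178.2340


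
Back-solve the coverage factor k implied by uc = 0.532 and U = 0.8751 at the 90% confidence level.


k = U / uc
k = 0.8751 / 0.532
k = 1.645

1.645


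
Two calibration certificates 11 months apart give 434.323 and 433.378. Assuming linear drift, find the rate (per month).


rate = (v2 - v1) / months
= (433.378 - 434.323) / 11
= -0.9450 / 11
= -0.0859

-0.0859


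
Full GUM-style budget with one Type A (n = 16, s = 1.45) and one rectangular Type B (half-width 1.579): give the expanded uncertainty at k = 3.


u_A = s / sqrt(n) = 1.45 / sqrt(16) = 0.3625
u_B = half_width / sqrt(3) = 1.579 / sqrt(3) = 0.91163608
uc = sqrt(u_A^2 + u_B^2) = sqrt(0.3625^2 + 0.91163608^2) = 0.98106401
U = k * uc = 3 * 0.98106401
U = 2.9432

2.9432


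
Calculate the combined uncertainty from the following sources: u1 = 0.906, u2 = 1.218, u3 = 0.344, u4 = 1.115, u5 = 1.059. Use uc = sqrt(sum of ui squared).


uc = sqrt(0.906^2 + 1.218^2 + 0.344^2 + 1.115^2 + 1.059^2)
uc = sqrt(4.787402)
uc = 2.1880

2.1880


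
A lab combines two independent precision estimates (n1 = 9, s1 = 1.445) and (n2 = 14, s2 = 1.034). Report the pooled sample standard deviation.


s_p = sqrt(((n1-1)*s1^2 + (n2-1)*s2^2) / (n1+n2-2))
numerator = (9-1)*1.445^2 + (14-1)*1.034^2 = 16.7042 + 13.899028 = 30.603228
denominator = 9 + 14 - 2 = 21
s_p^2 = 30.603228 / 21 = 1.4572966
s_p = sqrt(1.4572966) = 1.2072

1.2072


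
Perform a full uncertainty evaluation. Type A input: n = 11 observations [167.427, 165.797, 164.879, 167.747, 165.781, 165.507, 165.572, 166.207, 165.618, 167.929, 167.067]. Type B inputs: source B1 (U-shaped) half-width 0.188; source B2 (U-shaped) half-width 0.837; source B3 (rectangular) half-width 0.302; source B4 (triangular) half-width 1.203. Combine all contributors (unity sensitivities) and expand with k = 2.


mean = (167.427 + 165.797 + 164.879 + 167.747 + 165.781 + 165.507 + 165.572 + 166.207 + 165.618 + 167.929 + 167.067) / 11 = 166.321
s = sqrt(sum((x - mean)^2)/(n-1)) = 1.0380382
u_A = s / sqrt(n) = 1.0380382 / sqrt(11) = 0.31298029
u_B1 = 0.188 / sqrt(2) = 0.13293607
u_B2 = 0.837 / sqrt(2) = 0.59184838
u_B3 = 0.302 / sqrt(3) = 0.17435978
u_B4 = 1.203 / sqrt(6) = 0.49112269
uc = sqrt(0.31298029^2 + 0.13293607^2 + 0.59184838^2 + 0.17435978^2 + 0.49112269^2) = 0.85878751
U = k * uc = 2 * 0.85878751
U = 1.7176

1.7176


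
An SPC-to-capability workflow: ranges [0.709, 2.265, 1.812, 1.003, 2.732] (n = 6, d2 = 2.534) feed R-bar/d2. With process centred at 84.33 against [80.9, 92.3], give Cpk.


R_bar = (0.709 + 2.265 + 1.812 + 1.003 + 2.732) / 5 = 1.7042
sigma = R_bar / d2 = 1.7042 / 2.534 = 0.67253354
Cp = (USL - LSL)/(6*sigma) = (92.3 - 80.9)/(6*0.67253354) = 2.8251
Cpu = (92.3 - 84.33)/(3*0.67253354) = 3.9502
Cpl = (84.33 - 80.9)/(3*0.67253354) = 1.7000
Cpk = min(Cpu, Cpl) = 1.7000

1.7000


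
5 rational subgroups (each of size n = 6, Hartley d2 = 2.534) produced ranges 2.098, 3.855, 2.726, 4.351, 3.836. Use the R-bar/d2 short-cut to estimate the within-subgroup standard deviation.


R_bar = (2.098 + 3.855 + 2.726 + 4.351 + 3.836) / 5
R_bar = 16.866 / 5 = 3.3732
sigma_hat = R_bar / d2 = 3.3732 / 2.534 = 1.3312

1.3312


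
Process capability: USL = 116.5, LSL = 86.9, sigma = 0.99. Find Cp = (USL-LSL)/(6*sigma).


Cp = (USL - LSL) / (6 * sigma)
= (116.5 - 86.9) / (6 * 0.99)
= 29.6000 / 5.9400
= 4.9832

4.9832


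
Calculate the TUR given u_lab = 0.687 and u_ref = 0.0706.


TUR = u_lab / u_ref
= 0.687 / 0.0706
= 9.7309

9.7309


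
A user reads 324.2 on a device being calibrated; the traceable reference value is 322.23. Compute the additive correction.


Correction = standard - reading
= 322.23 - 324.2
= -1.9700

-1.9700


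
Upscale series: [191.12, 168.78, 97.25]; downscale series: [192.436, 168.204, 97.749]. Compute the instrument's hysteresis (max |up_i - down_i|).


|191.12 - 192.436| = 1.3160
|168.78 - 168.204| = 0.5760
|97.25 - 97.749| = 0.4990
hysteresis = max(diffs) = 1.3160

1.3160


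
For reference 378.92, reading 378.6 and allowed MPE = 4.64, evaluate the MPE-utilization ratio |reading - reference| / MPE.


e = indication - reference = 378.6 - 378.92 = -0.3200
|e| = 0.3200
ratio = |e| / MPE = 0.3200 / 4.64
ratio = 0.0690

0.0690


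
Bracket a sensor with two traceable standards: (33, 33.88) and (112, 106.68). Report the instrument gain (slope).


slope = (y2 - y1) / (x2 - x1)
= (106.68 - 33.88) / (112 - 33)
= 72.8000 / 79
= 0.9215

0.9215


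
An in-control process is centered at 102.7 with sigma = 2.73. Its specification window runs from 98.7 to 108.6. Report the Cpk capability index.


Cpu = (USL - mean) / (3*sigma) = (108.6 - 102.7) / (3*2.73) = 0.7204
Cpl = (mean - LSL) / (3*sigma) = (102.7 - 98.7) / (3*2.73) = 0.4884
Cpk = min(Cpu, Cpl) = 0.4884

0.4884


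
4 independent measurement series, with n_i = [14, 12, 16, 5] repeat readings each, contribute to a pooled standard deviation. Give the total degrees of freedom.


nu = sum_i (n_i - 1)
nu = ((14 - 1) + (12 - 1) + (16 - 1) + (5 - 1))
nu = 13 + 11 + 15 + 4
nu = 43

43


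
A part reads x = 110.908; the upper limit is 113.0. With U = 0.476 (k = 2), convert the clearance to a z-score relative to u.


u = U / k = 0.476 / 2 = 0.238
margin = |USL - x| = |113.0 - 110.908| = 2.092
z = margin / u = 2.092 / 0.238
z = 8.7899

8.7899


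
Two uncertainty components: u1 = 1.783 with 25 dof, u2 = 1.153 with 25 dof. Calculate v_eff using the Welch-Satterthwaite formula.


uc = sqrt(u1^2 + u2^2) = sqrt(1.783^2 + 1.153^2) = 2.1233224
v_eff = uc^4 / (u1^4/v1 + u2^4/v2)
= 2.1233224^4 / (1.783^4/25 + 1.153^4/25)
= 20.326554 / 0.47495741
v_eff = 42.7966

42.7966


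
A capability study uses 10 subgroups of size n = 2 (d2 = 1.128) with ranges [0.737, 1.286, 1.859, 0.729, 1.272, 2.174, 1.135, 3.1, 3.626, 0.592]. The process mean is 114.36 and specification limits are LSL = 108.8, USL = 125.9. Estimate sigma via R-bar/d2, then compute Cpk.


R_bar = (0.737 + 1.286 + 1.859 + 0.729 + 1.272 + 2.174 + 1.135 + 3.1 + 3.626 + 0.592) / 10 = 1.651
sigma = R_bar / d2 = 1.651 / 1.128 = 1.4636525
Cp = (USL - LSL)/(6*sigma) = (125.9 - 108.8)/(6*1.4636525) = 1.9472
Cpu = (125.9 - 114.36)/(3*1.4636525) = 2.6281
Cpl = (114.36 - 108.8)/(3*1.4636525) = 1.2662
Cpk = min(Cpu, Cpl) = 1.2662

1.2662


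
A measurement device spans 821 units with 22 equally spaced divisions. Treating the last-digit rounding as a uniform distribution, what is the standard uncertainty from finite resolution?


resolution = range / divisions
resolution = 821 / 22 = 37.318182
u_res = resolution / (2*sqrt(3))
u_res = 37.318182 / 3.4641016
u_res = 10.7728

10.7728


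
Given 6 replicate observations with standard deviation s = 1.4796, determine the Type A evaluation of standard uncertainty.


u_A = s / sqrt(n)
u_A = 1.4796 / sqrt(6)
u_A = 1.4796 / 2.4494897
u_A = 0.6040

0.6040


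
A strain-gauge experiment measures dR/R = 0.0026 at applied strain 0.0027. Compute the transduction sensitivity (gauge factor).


GF = (dR/R) / epsilon
= 0.0026 / 0.0027
= 0.9630

0.9630


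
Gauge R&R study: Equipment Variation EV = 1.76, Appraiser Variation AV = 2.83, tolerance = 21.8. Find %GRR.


GRR = sqrt(EV^2 + AV^2) = sqrt(1.76^2 + 2.83^2) = 3.3326416
%GRR = GRR / tol * 100 = 3.3326416 / 21.8 * 100
%GRR = 15.2873

15.2873


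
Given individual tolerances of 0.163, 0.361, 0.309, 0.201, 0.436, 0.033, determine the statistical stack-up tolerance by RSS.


RSS = sqrt(0.163^2 + 0.361^2 + 0.309^2 + 0.201^2 + 0.436^2 + 0.033^2)
= sqrt(0.483957)
= 0.6957

0.6957


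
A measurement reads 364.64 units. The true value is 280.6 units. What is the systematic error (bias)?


Systematic error = measured - true
= 364.64 - 280.6
= 84.0400

84.0400


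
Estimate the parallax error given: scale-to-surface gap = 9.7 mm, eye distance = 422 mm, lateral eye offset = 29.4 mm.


error = h * offset / d
= 9.7 * 29.4 / 422
= 0.6758

0.6758


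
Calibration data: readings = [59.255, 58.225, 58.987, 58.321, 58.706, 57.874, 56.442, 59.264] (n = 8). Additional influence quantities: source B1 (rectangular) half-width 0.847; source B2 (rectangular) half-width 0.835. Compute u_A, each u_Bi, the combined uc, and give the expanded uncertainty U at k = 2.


mean = (59.255 + 58.225 + 58.987 + 58.321 + 58.706 + 57.874 + 56.442 + 59.264) / 8 = 58.38425
s = sqrt(sum((x - mean)^2)/(n-1)) = 0.9305181
u_A = s / sqrt(n) = 0.9305181 / sqrt(8) = 0.32898783
u_B1 = 0.847 / sqrt(3) = 0.48901568
u_B2 = 0.835 / sqrt(3) = 0.48208747
uc = sqrt(0.32898783^2 + 0.48901568^2 + 0.48208747^2) = 0.76143132
U = k * uc = 2 * 0.76143132
U = 1.5229

1.5229


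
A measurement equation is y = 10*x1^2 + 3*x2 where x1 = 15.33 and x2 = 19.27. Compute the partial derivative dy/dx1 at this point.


y = 10*x1^2 + 3*x2
dy/dx1 = 2*10*x1
Evaluate at x1 = 15.33: c1 = 20 * 15.33
c1 = 306.6000

306.6000


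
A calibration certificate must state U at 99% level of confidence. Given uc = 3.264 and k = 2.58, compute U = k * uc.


U = k * uc
U = 2.58 * 3.264
U = 8.4211

8.4211


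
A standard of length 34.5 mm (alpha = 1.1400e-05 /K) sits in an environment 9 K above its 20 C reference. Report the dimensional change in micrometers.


dL = L * alpha * dT
= 34.5 * 1.1400e-05 * 9
= 0.0035397 mm
dL_um = 0.0035397 * 1000 = 3.5397 um

3.5397


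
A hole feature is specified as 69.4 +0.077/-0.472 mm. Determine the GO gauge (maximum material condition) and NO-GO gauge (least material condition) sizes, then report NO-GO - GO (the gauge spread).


GO = nominal - lower_tol (smallest hole = maximum material condition)
GO = 69.4 - 0.472 = 68.928
NO-GO = nominal + upper_tol (largest hole = least material condition)
NO-GO = 69.4 + 0.077 = 69.477
spread = NO-GO - GO = 69.477 - 68.928 = 0.5490

0.5490


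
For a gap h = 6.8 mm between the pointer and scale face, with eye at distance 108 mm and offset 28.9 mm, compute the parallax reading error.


error = h * offset / d
= 6.8 * 28.9 / 108
= 1.8196

1.8196


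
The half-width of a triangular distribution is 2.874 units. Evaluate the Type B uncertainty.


u_B = half_width / sqrt(6)
u_B = 2.874 / 2.4494897
u_B = 1.1733

1.1733


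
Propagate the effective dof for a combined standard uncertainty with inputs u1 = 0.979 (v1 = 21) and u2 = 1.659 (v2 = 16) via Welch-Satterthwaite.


uc = sqrt(u1^2 + u2^2) = sqrt(0.979^2 + 1.659^2) = 1.9263234
v_eff = uc^4 / (u1^4/v1 + u2^4/v2)
= 1.9263234^4 / (0.979^4/21 + 1.659^4/16)
= 13.769457 / 0.51718396
v_eff = 26.6239

26.6239


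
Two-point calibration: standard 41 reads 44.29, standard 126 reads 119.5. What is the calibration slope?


slope = (y2 - y1) / (x2 - x1)
= (119.5 - 44.29) / (126 - 41)
= 75.2100 / 85
= 0.8848

0.8848


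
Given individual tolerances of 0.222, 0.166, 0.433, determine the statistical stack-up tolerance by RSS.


RSS = sqrt(0.222^2 + 0.166^2 + 0.433^2)
= sqrt(0.264329)
= 0.5141

0.5141


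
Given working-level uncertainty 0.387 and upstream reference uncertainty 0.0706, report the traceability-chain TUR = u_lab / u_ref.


TUR = u_lab / u_ref
= 0.387 / 0.0706
= 5.4816

5.4816


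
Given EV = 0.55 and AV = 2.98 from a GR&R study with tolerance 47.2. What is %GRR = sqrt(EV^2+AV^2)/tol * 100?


GRR = sqrt(EV^2 + AV^2) = sqrt(0.55^2 + 2.98^2) = 3.03033
%GRR = GRR / tol * 100 = 3.03033 / 47.2 * 100
%GRR = 6.4202

6.4202


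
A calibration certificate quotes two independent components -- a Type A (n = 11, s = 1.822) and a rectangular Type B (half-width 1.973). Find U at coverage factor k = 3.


u_A = s / sqrt(n) = 1.822 / sqrt(11) = 0.54935367
u_B = half_width / sqrt(3) = 1.973 / sqrt(3) = 1.1391121
uc = sqrt(u_A^2 + u_B^2) = sqrt(0.54935367^2 + 1.1391121^2) = 1.2646604
U = k * uc = 3 * 1.2646604
U = 3.7940

3.7940


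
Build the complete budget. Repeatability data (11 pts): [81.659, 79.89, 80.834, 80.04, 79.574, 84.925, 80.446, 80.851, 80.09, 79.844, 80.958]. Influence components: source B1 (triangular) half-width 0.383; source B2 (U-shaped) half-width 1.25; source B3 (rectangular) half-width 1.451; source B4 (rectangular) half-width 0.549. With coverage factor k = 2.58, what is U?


mean = (81.659 + 79.89 + 80.834 + 80.04 + 79.574 + 84.925 + 80.446 + 80.851 + 80.09 + 79.844 + 80.958) / 11 = 80.82827273
s = sqrt(sum((x - mean)^2)/(n-1)) = 1.490824
u_A = s / sqrt(n) = 1.490824 / sqrt(11) = 0.44950035
u_B1 = 0.383 / sqrt(6) = 0.1563591
u_B2 = 1.25 / sqrt(2) = 0.88388348
u_B3 = 1.451 / sqrt(3) = 0.83773524
u_B4 = 0.549 / sqrt(3) = 0.3169653
uc = sqrt(0.44950035^2 + 0.1563591^2 + 0.88388348^2 + 0.83773524^2 + 0.3169653^2) = 1.3453684
U = k * uc = 2.58 * 1.3453684
U = 3.4711

3.4711


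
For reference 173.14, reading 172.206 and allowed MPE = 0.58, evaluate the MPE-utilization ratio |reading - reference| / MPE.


e = indication - reference = 172.206 - 173.14 = -0.9340
|e| = 0.9340
ratio = |e| / MPE = 0.9340 / 0.58
ratio = 1.6103

1.6103


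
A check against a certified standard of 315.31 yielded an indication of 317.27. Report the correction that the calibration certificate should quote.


Correction = standard - reading
= 315.31 - 317.27
= -1.9600

-1.9600


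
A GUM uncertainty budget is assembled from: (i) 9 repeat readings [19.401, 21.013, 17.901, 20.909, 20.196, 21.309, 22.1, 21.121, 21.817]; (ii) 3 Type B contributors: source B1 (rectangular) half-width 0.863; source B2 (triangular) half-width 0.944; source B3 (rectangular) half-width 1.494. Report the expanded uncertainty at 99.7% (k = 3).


mean = (19.401 + 21.013 + 17.901 + 20.909 + 20.196 + 21.309 + 22.1 + 21.121 + 21.817) / 9 = 20.64077778
s = sqrt(sum((x - mean)^2)/(n-1)) = 1.3058385
u_A = s / sqrt(n) = 1.3058385 / sqrt(9) = 0.4352795
u_B1 = 0.863 / sqrt(3) = 0.49825328
u_B2 = 0.944 / sqrt(6) = 0.38538639
u_B3 = 1.494 / sqrt(3) = 0.8625613
uc = sqrt(0.4352795^2 + 0.49825328^2 + 0.38538639^2 + 0.8625613^2) = 1.1533686
U = k * uc = 3 * 1.1533686
U = 3.4601

3.4601


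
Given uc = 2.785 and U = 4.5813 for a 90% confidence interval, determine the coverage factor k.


k = U / uc
k = 4.5813 / 2.785
k = 1.645

1.645


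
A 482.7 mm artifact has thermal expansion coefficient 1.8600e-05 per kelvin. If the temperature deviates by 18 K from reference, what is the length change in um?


dL = L * alpha * dT
= 482.7 * 1.8600e-05 * 18
= 0.1616080 mm
dL_um = 0.1616080 * 1000 = 161.6080 um

161.6080


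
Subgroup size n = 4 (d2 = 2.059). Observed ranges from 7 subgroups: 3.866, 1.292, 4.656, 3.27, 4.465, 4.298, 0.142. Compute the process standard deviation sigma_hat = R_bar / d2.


R_bar = (3.866 + 1.292 + 4.656 + 3.27 + 4.465 + 4.298 + 0.142) / 7
R_bar = 21.989 / 7 = 3.1412857
sigma_hat = R_bar / d2 = 3.1412857 / 2.059 = 1.5256

1.5256


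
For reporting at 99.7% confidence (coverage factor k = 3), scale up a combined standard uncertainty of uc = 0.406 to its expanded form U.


U = k * uc
U = 3 * 0.406
U = 1.2180

1.2180


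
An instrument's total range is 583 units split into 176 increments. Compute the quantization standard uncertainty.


resolution = range / divisions
resolution = 583 / 176 = 3.3125
u_res = resolution / (2*sqrt(3))
u_res = 3.3125 / 3.4641016
u_res = 0.9562

0.9562


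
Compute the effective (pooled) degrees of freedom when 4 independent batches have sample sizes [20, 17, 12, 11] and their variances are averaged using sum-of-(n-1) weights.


nu = sum_i (n_i - 1)
nu = ((20 - 1) + (17 - 1) + (12 - 1) + (11 - 1))
nu = 19 + 16 + 11 + 10
nu = 56

56


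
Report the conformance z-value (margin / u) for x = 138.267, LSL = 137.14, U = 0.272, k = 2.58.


u = U / k = 0.272 / 2.58 = 0.10542636
margin = |LSL - x| = |137.14 - 138.267| = 1.127
z = margin / u = 1.127 / 0.10542636
z = 10.6899

10.6899


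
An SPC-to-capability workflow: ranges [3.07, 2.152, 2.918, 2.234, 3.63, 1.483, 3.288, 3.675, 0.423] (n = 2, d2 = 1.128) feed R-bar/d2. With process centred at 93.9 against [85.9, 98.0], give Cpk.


R_bar = (3.07 + 2.152 + 2.918 + 2.234 + 3.63 + 1.483 + 3.288 + 3.675 + 0.423) / 9 = 2.5414444
sigma = R_bar / d2 = 2.5414444 / 1.128 = 2.2530535
Cp = (USL - LSL)/(6*sigma) = (98.0 - 85.9)/(6*2.2530535) = 0.8951
Cpu = (98.0 - 93.9)/(3*2.2530535) = 0.6066
Cpl = (93.9 - 85.9)/(3*2.2530535) = 1.1836
Cpk = min(Cpu, Cpl) = 0.6066

0.6066


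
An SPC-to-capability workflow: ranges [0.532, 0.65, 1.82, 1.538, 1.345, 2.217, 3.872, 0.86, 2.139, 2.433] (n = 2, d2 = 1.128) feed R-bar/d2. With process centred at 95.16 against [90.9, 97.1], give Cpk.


R_bar = (0.532 + 0.65 + 1.82 + 1.538 + 1.345 + 2.217 + 3.872 + 0.86 + 2.139 + 2.433) / 10 = 1.7406
sigma = R_bar / d2 = 1.7406 / 1.128 = 1.5430851
Cp = (USL - LSL)/(6*sigma) = (97.1 - 90.9)/(6*1.5430851) = 0.6697
Cpu = (97.1 - 95.16)/(3*1.5430851) = 0.4191
Cpl = (95.16 - 90.9)/(3*1.5430851) = 0.9202
Cpk = min(Cpu, Cpl) = 0.4191

0.4191


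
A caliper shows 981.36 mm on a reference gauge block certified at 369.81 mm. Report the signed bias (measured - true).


Systematic error = measured - true
= 981.36 - 369.81
= 611.5500

611.5500


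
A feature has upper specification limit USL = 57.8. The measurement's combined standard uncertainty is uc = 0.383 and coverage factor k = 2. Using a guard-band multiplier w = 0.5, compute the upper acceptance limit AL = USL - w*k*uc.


U = k * uc = 2 * 0.383 = 0.766
guard band g = w * U = 0.5 * 0.766 = 0.383
AL = USL - g = 57.8 - 0.383
AL = 57.4170

57.4170


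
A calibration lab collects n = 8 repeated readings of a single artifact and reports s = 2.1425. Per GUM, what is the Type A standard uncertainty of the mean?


u_A = s / sqrt(n)
u_A = 2.1425 / sqrt(8)
u_A = 2.1425 / 2.8284271
u_A = 0.7575

0.7575


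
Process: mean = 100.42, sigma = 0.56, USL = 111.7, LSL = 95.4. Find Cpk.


Cpu = (USL - mean) / (3*sigma) = (111.7 - 100.42) / (3*0.56) = 6.7143
Cpl = (mean - LSL) / (3*sigma) = (100.42 - 95.4) / (3*0.56) = 2.9881
Cpk = min(Cpu, Cpl) = 2.9881

2.9881


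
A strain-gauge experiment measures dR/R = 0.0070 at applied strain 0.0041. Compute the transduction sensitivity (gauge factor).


GF = (dR/R) / epsilon
= 0.0070 / 0.0041
= 1.7073

1.7073


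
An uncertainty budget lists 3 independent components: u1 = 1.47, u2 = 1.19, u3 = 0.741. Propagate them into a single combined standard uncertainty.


uc = sqrt(1.47^2 + 1.19^2 + 0.741^2)
uc = sqrt(4.126081)
uc = 2.0313

2.0313


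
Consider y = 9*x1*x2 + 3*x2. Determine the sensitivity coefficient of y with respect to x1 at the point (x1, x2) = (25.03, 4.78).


y = 9*x1*x2 + 3*x2
dy/dx1 = 9*x2
Evaluate at x2 = 4.78: c1 = 9 * 4.78
c1 = 43.0200

43.0200


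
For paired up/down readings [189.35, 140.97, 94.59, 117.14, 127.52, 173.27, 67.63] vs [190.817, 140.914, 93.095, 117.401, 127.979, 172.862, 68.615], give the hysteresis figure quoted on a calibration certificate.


|189.35 - 190.817| = 1.4670
|140.97 - 140.914| = 0.0560
|94.59 - 93.095| = 1.4950
|117.14 - 117.401| = 0.2610
|127.52 - 127.979| = 0.4590
|173.27 - 172.862| = 0.4080
|67.63 - 68.615| = 0.9850
hysteresis = max(diffs) = 1.4950

1.4950


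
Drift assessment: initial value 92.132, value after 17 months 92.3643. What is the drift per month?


rate = (v2 - v1) / months
= (92.3643 - 92.132) / 17
= 0.2323 / 17
= 0.0137

0.0137


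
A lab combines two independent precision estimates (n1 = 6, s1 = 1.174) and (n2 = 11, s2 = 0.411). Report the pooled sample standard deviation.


s_p = sqrt(((n1-1)*s1^2 + (n2-1)*s2^2) / (n1+n2-2))
numerator = (6-1)*1.174^2 + (11-1)*0.411^2 = 6.89138 + 1.68921 = 8.58059
denominator = 6 + 11 - 2 = 15
s_p^2 = 8.58059 / 15 = 0.57203933
s_p = sqrt(0.57203933) = 0.7563

0.7563


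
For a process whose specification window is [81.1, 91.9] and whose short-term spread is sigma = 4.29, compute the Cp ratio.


Cp = (USL - LSL) / (6 * sigma)
= (91.9 - 81.1) / (6 * 4.29)
= 10.8000 / 25.7400
= 0.4196

0.4196


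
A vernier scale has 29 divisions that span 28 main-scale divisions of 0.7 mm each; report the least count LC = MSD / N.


LC = MSD / n_div
= 0.7 / 29
= 0.0241

0.0241


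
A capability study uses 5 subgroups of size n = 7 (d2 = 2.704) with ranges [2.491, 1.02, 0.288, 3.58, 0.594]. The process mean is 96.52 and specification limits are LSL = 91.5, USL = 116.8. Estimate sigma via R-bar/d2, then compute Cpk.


R_bar = (2.491 + 1.02 + 0.288 + 3.58 + 0.594) / 5 = 1.5946
sigma = R_bar / d2 = 1.5946 / 2.704 = 0.58971893
Cp = (USL - LSL)/(6*sigma) = (116.8 - 91.5)/(6*0.58971893) = 7.1503
Cpu = (116.8 - 96.52)/(3*0.58971893) = 11.4631
Cpl = (96.52 - 91.5)/(3*0.58971893) = 2.8375
Cpk = min(Cpu, Cpl) = 2.8375

2.8375


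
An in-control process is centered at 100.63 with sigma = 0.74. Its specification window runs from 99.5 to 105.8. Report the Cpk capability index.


Cpu = (USL - mean) / (3*sigma) = (105.8 - 100.63) / (3*0.74) = 2.3288
Cpl = (mean - LSL) / (3*sigma) = (100.63 - 99.5) / (3*0.74) = 0.5090
Cpk = min(Cpu, Cpl) = 0.5090

0.5090


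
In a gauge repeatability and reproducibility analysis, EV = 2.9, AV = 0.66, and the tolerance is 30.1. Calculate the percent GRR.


GRR = sqrt(EV^2 + AV^2) = sqrt(2.9^2 + 0.66^2) = 2.9741553
%GRR = GRR / tol * 100 = 2.9741553 / 30.1 * 100
%GRR = 9.8809

9.8809


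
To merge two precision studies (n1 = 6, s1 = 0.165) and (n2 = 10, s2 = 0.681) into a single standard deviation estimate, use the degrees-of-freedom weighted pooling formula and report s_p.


s_p = sqrt(((n1-1)*s1^2 + (n2-1)*s2^2) / (n1+n2-2))
numerator = (6-1)*0.165^2 + (10-1)*0.681^2 = 0.136125 + 4.173849 = 4.309974
denominator = 6 + 10 - 2 = 14
s_p^2 = 4.309974 / 14 = 0.30785529
s_p = sqrt(0.30785529) = 0.5548

0.5548


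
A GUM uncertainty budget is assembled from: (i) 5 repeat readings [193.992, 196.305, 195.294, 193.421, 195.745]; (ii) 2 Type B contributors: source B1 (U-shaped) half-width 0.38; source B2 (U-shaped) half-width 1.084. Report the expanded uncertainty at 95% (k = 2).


mean = (193.992 + 196.305 + 195.294 + 193.421 + 195.745) / 5 = 194.9514
s = sqrt(sum((x - mean)^2)/(n-1)) = 1.2085095
u_A = s / sqrt(n) = 1.2085095 / sqrt(5) = 0.54046188
u_B1 = 0.38 / sqrt(2) = 0.26870058
u_B2 = 1.084 / sqrt(2) = 0.76650375
uc = sqrt(0.54046188^2 + 0.26870058^2 + 0.76650375^2) = 0.97561624
U = k * uc = 2 * 0.97561624
U = 1.9512

1.9512


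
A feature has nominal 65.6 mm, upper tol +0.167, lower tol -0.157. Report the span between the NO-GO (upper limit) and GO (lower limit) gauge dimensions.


GO = nominal - lower_tol (smallest hole = maximum material condition)
GO = 65.6 - 0.157 = 65.443
NO-GO = nominal + upper_tol (largest hole = least material condition)
NO-GO = 65.6 + 0.167 = 65.767
spread = NO-GO - GO = 65.767 - 65.443 = 0.3240

0.3240


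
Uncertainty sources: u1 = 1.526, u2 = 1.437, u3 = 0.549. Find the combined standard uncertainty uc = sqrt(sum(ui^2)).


uc = sqrt(1.526^2 + 1.437^2 + 0.549^2)
uc = sqrt(4.695046)
uc = 2.1668

2.1668


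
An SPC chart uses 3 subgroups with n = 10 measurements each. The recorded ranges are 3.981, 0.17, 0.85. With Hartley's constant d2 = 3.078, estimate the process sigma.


R_bar = (3.981 + 0.17 + 0.85) / 3
R_bar = 5.001 / 3 = 1.667
sigma_hat = R_bar / d2 = 1.667 / 3.078 = 0.5416

0.5416


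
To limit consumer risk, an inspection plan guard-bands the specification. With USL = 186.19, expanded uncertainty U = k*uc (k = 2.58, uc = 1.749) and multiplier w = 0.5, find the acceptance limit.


U = k * uc = 2.58 * 1.749 = 4.51242
guard band g = w * U = 0.5 * 4.51242 = 2.25621
AL = USL - g = 186.19 - 2.25621
AL = 183.9338

183.9338


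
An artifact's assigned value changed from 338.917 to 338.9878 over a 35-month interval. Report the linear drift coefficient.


rate = (v2 - v1) / months
= (338.9878 - 338.917) / 35
= 0.0708 / 35
= 0.0020

0.0020


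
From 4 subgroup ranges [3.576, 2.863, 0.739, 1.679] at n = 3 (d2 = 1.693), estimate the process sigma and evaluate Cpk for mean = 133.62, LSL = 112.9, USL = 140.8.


R_bar = (3.576 + 2.863 + 0.739 + 1.679) / 4 = 2.21425
sigma = R_bar / d2 = 2.21425 / 1.693 = 1.3078854
Cp = (USL - LSL)/(6*sigma) = (140.8 - 112.9)/(6*1.3078854) = 3.5554
Cpu = (140.8 - 133.62)/(3*1.3078854) = 1.8299
Cpl = (133.62 - 112.9)/(3*1.3078854) = 5.2808
Cpk = min(Cpu, Cpl) = 1.8299

1.8299


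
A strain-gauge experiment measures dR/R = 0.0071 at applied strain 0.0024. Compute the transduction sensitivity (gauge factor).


GF = (dR/R) / epsilon
= 0.0071 / 0.0024
= 2.9583

2.9583


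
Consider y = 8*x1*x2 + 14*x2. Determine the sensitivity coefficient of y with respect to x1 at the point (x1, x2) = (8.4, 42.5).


y = 8*x1*x2 + 14*x2
dy/dx1 = 8*x2
Evaluate at x2 = 42.5: c1 = 8 * 42.5
c1 = 340.0000

340.0000


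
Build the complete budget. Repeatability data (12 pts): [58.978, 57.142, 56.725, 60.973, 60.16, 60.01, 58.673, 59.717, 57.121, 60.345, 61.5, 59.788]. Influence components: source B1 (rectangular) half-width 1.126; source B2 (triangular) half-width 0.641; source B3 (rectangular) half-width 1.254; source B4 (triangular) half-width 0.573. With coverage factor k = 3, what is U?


mean = (58.978 + 57.142 + 56.725 + 60.973 + 60.16 + 60.01 + 58.673 + 59.717 + 57.121 + 60.345 + 61.5 + 59.788) / 12 = 59.261
s = sqrt(sum((x - mean)^2)/(n-1)) = 1.5638204
u_A = s / sqrt(n) = 1.5638204 / sqrt(12) = 0.45143606
u_B1 = 1.126 / sqrt(3) = 0.6500964
u_B2 = 0.641 / sqrt(6) = 0.26168715
u_B3 = 1.254 / sqrt(3) = 0.72399724
u_B4 = 0.573 / sqrt(6) = 0.23392627
uc = sqrt(0.45143606^2 + 0.6500964^2 + 0.26168715^2 + 0.72399724^2 + 0.23392627^2) = 1.1286246
U = k * uc = 3 * 1.1286246
U = 3.3859

3.3859


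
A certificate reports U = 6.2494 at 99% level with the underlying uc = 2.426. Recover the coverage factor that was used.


k = U / uc
k = 6.2494 / 2.426
k = 2.576

2.576


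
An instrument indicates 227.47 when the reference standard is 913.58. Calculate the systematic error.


Systematic error = measured - true
= 227.47 - 913.58
= -686.1100

-686.1100


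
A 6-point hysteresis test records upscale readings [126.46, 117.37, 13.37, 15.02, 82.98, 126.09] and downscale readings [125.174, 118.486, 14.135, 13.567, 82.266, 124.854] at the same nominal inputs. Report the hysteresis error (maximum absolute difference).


|126.46 - 125.174| = 1.2860
|117.37 - 118.486| = 1.1160
|13.37 - 14.135| = 0.7650
|15.02 - 13.567| = 1.4530
|82.98 - 82.266| = 0.7140
|126.09 - 124.854| = 1.2360
hysteresis = max(diffs) = 1.4530

1.4530


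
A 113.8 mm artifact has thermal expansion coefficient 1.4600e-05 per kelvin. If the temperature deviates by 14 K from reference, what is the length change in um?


dL = L * alpha * dT
= 113.8 * 1.4600e-05 * 14
= 0.0232607 mm
dL_um = 0.0232607 * 1000 = 23.2607 um

23.2607


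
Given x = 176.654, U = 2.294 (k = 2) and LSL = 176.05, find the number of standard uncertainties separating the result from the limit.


u = U / k = 2.294 / 2 = 1.147
margin = |LSL - x| = |176.05 - 176.654| = 0.604
z = margin / u = 0.604 / 1.147
z = 0.5266

0.5266


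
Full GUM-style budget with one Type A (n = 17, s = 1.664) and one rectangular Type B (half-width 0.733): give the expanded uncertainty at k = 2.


u_A = s / sqrt(n) = 1.664 / sqrt(17) = 0.40357928
u_B = half_width / sqrt(3) = 0.733 / sqrt(3) = 0.42319775
uc = sqrt(u_A^2 + u_B^2) = sqrt(0.40357928^2 + 0.42319775^2) = 0.58478421
U = k * uc = 2 * 0.58478421
U = 1.1696

1.1696


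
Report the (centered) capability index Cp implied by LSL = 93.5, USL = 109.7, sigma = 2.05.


Cp = (USL - LSL) / (6 * sigma)
= (109.7 - 93.5) / (6 * 2.05)
= 16.2000 / 12.3000
= 1.3171

1.3171


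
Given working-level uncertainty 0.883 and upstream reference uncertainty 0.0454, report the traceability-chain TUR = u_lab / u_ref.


TUR = u_lab / u_ref
= 0.883 / 0.0454
= 19.4493

19.4493


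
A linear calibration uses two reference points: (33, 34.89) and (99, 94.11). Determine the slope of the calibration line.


slope = (y2 - y1) / (x2 - x1)
= (94.11 - 34.89) / (99 - 33)
= 59.2200 / 66
= 0.8973

0.8973


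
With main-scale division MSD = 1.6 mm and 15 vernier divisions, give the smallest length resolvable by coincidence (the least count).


LC = MSD / n_div
= 1.6 / 15
= 0.1067

0.1067


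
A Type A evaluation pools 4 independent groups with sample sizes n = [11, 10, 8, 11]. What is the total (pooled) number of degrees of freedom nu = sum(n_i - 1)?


nu = sum_i (n_i - 1)
nu = ((11 - 1) + (10 - 1) + (8 - 1) + (11 - 1))
nu = 10 + 9 + 7 + 10
nu = 36

36


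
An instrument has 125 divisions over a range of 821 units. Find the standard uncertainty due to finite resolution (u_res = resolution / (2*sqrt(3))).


resolution = range / divisions
resolution = 821 / 125 = 6.568
u_res = resolution / (2*sqrt(3))
u_res = 6.568 / 3.4641016
u_res = 1.8960

1.8960


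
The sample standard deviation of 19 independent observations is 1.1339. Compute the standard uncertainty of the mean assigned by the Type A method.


u_A = s / sqrt(n)
u_A = 1.1339 / sqrt(19)
u_A = 1.1339 / 4.3588989
u_A = 0.2601

0.2601


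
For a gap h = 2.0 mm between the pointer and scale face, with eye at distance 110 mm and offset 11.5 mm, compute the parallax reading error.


error = h * offset / d
= 2.0 * 11.5 / 110
= 0.2091

0.2091
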